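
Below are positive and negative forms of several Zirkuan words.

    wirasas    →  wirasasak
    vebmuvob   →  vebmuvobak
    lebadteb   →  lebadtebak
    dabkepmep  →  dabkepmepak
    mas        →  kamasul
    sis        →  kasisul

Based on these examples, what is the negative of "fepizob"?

fepizobak

wirasas and mas both end in -s yet inflect differently (wirasasak, kamasul), so the final letter is not what conditions the rule; the number of vowels is.
"fepizob" has 3 vowels. The stems with 3 vowels (wirasas → wirasasak, vebmuvob → vebmuvobak, lebadteb → lebadtebak) add -ak.
So fepizob → fepizobak.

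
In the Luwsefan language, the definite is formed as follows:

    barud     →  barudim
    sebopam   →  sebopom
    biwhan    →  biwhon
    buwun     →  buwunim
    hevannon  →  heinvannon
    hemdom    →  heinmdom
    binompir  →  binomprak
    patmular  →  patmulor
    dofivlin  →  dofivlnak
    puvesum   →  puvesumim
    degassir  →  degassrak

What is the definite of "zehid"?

zehdak

dofivlin and buwun both end in -n yet inflect differently (dofivlnak, buwunim), so the final letter is not what conditions the rule; the last vowel is.
"zehid" has last vowel 'i'. The stems whose last vowel is 'i' (binompir → binomprak, degassir → degassrak, dofivlin → dofivlnak) delete the last vowel and add -ak.
The other patterns: stems whose last vowel is 'u' add -im; stems whose last vowel is 'o' insert -in- after the first vowel; stems whose last vowel is 'a' change the last vowel to 'o'.
So zehid → zehdak.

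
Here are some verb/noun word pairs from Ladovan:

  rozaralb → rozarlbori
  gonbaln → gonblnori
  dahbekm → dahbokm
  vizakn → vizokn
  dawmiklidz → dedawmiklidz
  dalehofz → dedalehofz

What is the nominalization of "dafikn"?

gonbaln and vizakn both end in -n yet inflect differently (gonblnori, vizokn), so the final letter is not what conditions the rule; the second-to-last letter is.
"dafikn" has second-to-last letter 'k'. The stems whose second-to-last letter is 'k' (dahbekm → dahbokm, vizakn → vizokn) change the last vowel to 'o'.
The other patterns: stems whose second-to-last letter is 'l' delete the last vowel and add -ori; stems whose second-to-last letter is 'd' or 'f' add the prefix de-.
So dafikn → dafokn.

dafokn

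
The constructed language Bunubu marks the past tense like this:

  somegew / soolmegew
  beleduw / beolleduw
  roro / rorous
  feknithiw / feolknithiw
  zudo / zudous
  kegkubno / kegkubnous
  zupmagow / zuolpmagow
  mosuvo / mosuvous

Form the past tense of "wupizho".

wupizhous

mosuvo and zupmagow both have last vowel 'o' yet inflect differently (mosuvous, zuolpmagow), so the last vowel is not what conditions the rule; the final letter is.
"wupizho" ends in -o. The stems ending in -o (mosuvo → mosuvous, kegkubno → kegkubnous, roro → rorous) add -us.
So wupizho → wupizhous.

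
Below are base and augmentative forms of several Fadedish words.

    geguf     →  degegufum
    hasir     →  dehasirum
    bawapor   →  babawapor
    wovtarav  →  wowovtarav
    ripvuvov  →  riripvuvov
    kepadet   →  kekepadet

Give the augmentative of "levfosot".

lelevfosot

hasir and bawapor both end in -r yet inflect differently (dehasirum, babawapor), so the final letter is not what conditions the rule; the number of vowels is.
"levfosot" has 3 vowels. The stems with 3 vowels (bawapor → babawapor, wovtarav → wowovtarav, ripvuvov → riripvuvov) repeat the first consonant+vowel as a prefix.
The other pattern: stems with 2 vowels add de- … -um around the stem.
So levfosot → lelevfosot.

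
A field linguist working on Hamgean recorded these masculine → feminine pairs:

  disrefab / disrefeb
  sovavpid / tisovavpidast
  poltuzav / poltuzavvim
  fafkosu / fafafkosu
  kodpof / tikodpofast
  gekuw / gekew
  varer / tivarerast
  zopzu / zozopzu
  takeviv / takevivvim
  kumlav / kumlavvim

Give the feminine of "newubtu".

disrefab and poltuzav both have last vowel 'a' yet inflect differently (disrefeb, poltuzavvim), so the last vowel is not what conditions the rule; the final letter is.
"newubtu" ends in -u. The stems ending in -u (fafkosu → fafafkosu, zopzu → zozopzu) repeat the first consonant+vowel as a prefix.
So newubtu → nenewubtu.

nenewubtu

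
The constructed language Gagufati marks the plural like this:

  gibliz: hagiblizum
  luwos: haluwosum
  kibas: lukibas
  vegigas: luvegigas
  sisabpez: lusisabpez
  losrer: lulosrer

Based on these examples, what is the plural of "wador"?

hawadorum

luwos and kibas both end in -s yet inflect differently (haluwosum, lukibas), so the final letter is not what conditions the rule; the last vowel is.
"wador" has last vowel 'o'. The one such stem in the data (luwos → haluwosum) adds ha- … -um around the stem, so the same rule applies.
The other pattern: stems whose last vowel is 'a' or 'e' add the prefix lu-.
So wador → hawadorum.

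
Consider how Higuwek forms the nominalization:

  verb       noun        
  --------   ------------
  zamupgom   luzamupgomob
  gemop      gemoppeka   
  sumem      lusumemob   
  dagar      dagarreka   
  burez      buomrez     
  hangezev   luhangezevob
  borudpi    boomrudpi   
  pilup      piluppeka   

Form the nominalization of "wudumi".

wuomdumi

sumem and burez both have last vowel 'e' yet inflect differently (lusumemob, buomrez), so the last vowel is not what conditions the rule; the final letter is.
"wudumi" ends in -i. The one such stem in the data (borudpi → boomrudpi) inserts -om- after the first vowel (as does burez), so the same rule applies.
So wudumi → wuomdumi.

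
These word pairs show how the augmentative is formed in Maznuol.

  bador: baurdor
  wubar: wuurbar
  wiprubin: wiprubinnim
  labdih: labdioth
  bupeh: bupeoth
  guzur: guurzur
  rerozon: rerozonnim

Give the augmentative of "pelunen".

pelunennim

"pelunen" ends in -n. The stems ending in -n (rerozon → rerozonnim, wiprubin → wiprubinnim) double the final consonant and add -im.
So pelunen → pelunennim.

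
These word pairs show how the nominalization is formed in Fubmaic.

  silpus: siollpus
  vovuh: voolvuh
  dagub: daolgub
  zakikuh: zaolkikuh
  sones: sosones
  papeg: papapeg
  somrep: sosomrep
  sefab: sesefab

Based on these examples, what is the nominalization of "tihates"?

silpus and sones both end in -s yet inflect differently (siollpus, sosones), so the final letter is not what conditions the rule; the last vowel is.
"tihates" has last vowel 'e'. The stems whose last vowel is 'e' (sones → sosones, papeg → papapeg, somrep → sosomrep) repeat the first consonant+vowel as a prefix.
So tihates → titihates.

titihates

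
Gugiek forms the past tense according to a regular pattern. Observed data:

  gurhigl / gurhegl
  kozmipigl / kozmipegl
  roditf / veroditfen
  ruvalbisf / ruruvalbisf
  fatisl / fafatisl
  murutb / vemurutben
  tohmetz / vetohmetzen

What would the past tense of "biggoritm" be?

vebiggoritmen

roditf and ruvalbisf both end in -f yet inflect differently (veroditfen, ruruvalbisf), so the final letter is not what conditions the rule; the second-to-last letter is.
"biggoritm" has second-to-last letter 't'. The stems whose second-to-last letter is 't' (murutb → vemurutben, roditf → veroditfen, tohmetz → vetohmetzen) add ve- … -en around the stem.
The other patterns: stems whose second-to-last letter is 's' repeat the first consonant+vowel as a prefix; stems whose second-to-last letter is 'g' change the last vowel to 'e'.
So biggoritm → vebiggoritmen.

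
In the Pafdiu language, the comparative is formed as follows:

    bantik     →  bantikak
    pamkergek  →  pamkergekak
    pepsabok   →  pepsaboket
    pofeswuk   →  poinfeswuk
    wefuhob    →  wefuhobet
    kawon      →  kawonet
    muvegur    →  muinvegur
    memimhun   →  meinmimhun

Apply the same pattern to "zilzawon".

pofeswuk and pepsabok both end in -k yet inflect differently (poinfeswuk, pepsaboket), so the final letter is not what conditions the rule; the last vowel is.
"zilzawon" has last vowel 'o'. The stems whose last vowel is 'o' (pepsabok → pepsaboket, wefuhob → wefuhobet, kawon → kawonet) add -et.
So zilzawon → zilzawonet.

zilzawonet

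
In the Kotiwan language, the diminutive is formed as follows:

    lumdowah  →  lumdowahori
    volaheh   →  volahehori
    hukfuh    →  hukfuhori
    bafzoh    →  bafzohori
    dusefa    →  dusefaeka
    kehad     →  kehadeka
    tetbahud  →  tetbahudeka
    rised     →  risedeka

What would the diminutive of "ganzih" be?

"ganzih" ends in -h. The stems ending in -h (lumdowah → lumdowahori, volaheh → volahehori, hukfuh → hukfuhori) add -ori.
The other pattern: stems ending in -a or -d add -eka.
So ganzih → ganzihori.

ganzihori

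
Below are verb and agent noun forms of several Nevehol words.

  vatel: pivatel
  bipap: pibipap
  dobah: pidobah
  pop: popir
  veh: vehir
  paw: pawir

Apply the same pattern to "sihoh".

pisihoh

bipap and pop both end in -p yet inflect differently (pibipap, popir), so the final letter is not what conditions the rule; the number of vowels is.
"sihoh" has 2 vowels. The stems with 2 vowels (vatel → pivatel, bipap → pibipap, dobah → pidobah) add the prefix pi-.
So sihoh → pisihoh.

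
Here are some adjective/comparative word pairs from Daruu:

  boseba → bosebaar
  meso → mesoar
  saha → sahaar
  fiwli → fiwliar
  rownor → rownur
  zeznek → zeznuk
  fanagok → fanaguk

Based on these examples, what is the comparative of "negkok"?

meso and rownor both have last vowel 'o' yet inflect differently (mesoar, rownur), so the last vowel is not what conditions the rule; whether the stem ends in a vowel or a consonant is.
"negkok" ends in a consonant. The stems ending in a consonant (rownor → rownur, zeznek → zeznuk, fanagok → fanaguk) change the last vowel to 'u'.
So negkok → negkuk.

negkuk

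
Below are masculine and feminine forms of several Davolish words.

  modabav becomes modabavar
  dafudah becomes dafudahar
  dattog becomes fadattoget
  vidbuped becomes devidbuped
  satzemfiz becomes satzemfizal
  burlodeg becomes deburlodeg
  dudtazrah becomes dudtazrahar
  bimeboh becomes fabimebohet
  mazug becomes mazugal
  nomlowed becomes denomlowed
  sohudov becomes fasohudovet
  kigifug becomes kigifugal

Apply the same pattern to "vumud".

burlodeg and kigifug both end in -g yet inflect differently (deburlodeg, kigifugal), so the final letter is not what conditions the rule; the last vowel is.
"vumud" has last vowel 'u'. The stems whose last vowel is 'u' (kigifug → kigifugal, mazug → mazugal) add -al.
The other patterns: stems whose last vowel is 'e' add the prefix de-; stems whose last vowel is 'o' add fa- … -et around the stem; stems whose last vowel is 'a' add -ar.
So vumud → vumudal.

vumudal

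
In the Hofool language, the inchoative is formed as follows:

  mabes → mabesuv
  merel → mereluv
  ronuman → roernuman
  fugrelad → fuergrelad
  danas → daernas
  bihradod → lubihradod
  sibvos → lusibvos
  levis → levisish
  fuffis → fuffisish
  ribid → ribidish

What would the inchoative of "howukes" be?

howukesuv

mabes and danas both end in -s yet inflect differently (mabesuv, daernas), so the final letter is not what conditions the rule; the last vowel is.
"howukes" has last vowel 'e'. The stems whose last vowel is 'e' (mabes → mabesuv, merel → mereluv) add -uv.
So howukes → howukesuv.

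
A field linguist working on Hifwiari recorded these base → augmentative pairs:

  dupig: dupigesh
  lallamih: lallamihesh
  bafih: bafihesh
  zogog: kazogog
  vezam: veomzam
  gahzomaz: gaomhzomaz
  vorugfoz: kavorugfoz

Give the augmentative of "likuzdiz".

zogog and dupig both end in -g yet inflect differently (kazogog, dupigesh), so the final letter is not what conditions the rule; the last vowel is.
"likuzdiz" has last vowel 'i'. The stems whose last vowel is 'i' (bafih → bafihesh, lallamih → lallamihesh, dupig → dupigesh) add -esh.
So likuzdiz → likuzdizesh.

likuzdizesh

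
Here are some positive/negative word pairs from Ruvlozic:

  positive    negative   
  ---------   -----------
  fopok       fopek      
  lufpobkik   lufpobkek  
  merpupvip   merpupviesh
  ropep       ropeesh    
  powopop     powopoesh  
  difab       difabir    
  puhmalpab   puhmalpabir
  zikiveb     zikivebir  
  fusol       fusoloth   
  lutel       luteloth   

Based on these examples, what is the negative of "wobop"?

lufpobkik and merpupvip both have last vowel 'i' yet inflect differently (lufpobkek, merpupviesh), so the last vowel is not what conditions the rule; the final letter is.
"wobop" ends in -p. The stems ending in -p (merpupvip → merpupviesh, ropep → ropeesh, powopop → powopoesh) drop the final letter and add -esh.
The other patterns: stems ending in -k change the last vowel to 'e'; stems ending in -b add -ir; stems ending in -l add -oth.
So wobop → woboesh.

woboesh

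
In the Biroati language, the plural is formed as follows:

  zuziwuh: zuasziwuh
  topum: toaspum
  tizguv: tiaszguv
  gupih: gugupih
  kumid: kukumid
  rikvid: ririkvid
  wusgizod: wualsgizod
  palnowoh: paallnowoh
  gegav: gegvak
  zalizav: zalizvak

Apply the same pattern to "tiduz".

zuziwuh and gupih both end in -h yet inflect differently (zuasziwuh, gugupih), so the final letter is not what conditions the rule; the last vowel is.
"tiduz" has last vowel 'u'. The stems whose last vowel is 'u' (zuziwuh → zuasziwuh, topum → toaspum, tizguv → tiaszguv) insert -as- after the first vowel.
The other patterns: stems whose last vowel is 'i' repeat the first consonant+vowel as a prefix; stems whose last vowel is 'o' insert -al- after the first vowel; stems whose last vowel is 'a' delete the last vowel and add -ak.
So tiduz → tiasduz.

tiasduz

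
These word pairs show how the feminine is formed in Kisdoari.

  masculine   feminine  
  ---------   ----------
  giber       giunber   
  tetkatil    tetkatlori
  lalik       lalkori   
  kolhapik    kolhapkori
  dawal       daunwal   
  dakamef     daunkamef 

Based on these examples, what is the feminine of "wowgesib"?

"wowgesib" has last vowel 'i'. The stems whose last vowel is 'i' (kolhapik → kolhapkori, tetkatil → tetkatlori, lalik → lalkori) delete the last vowel and add -ori.
So wowgesib → wowgesbori.

wowgesbori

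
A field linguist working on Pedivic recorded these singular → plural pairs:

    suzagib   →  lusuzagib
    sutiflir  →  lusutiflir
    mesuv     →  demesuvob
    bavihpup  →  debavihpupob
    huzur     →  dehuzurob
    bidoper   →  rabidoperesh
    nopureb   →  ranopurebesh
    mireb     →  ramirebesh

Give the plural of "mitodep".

ramitodepesh

sutiflir and huzur both end in -r yet inflect differently (lusutiflir, dehuzurob), so the final letter is not what conditions the rule; the last vowel is.
"mitodep" has last vowel 'e'. The stems whose last vowel is 'e' (bidoper → rabidoperesh, nopureb → ranopurebesh, mireb → ramirebesh) add ra- … -esh around the stem.
The other patterns: stems whose last vowel is 'i' add the prefix lu-; stems whose last vowel is 'u' add de- … -ob around the stem.
So mitodep → ramitodepesh.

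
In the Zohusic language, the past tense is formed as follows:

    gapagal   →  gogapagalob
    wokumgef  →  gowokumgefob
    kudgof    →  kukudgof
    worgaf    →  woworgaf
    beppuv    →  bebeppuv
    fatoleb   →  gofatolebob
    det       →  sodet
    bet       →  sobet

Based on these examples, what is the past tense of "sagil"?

sasagil

worgaf and wokumgef both end in -f yet inflect differently (woworgaf, gowokumgefob), so the final letter is not what conditions the rule; the number of vowels is.
"sagil" has 2 vowels. The stems with 2 vowels (worgaf → woworgaf, kudgof → kukudgof, beppuv → bebeppuv) repeat the first consonant+vowel as a prefix.
So sagil → sasagil.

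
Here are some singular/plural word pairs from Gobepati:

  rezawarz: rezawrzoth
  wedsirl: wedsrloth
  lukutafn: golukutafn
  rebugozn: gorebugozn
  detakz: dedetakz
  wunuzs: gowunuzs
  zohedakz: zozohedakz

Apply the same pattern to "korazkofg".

"korazkofg" has second-to-last letter 'f'. The one such stem in the data (lukutafn → golukutafn) adds the prefix go-, so the same rule applies.
The other patterns: stems whose second-to-last letter is 'r' delete the last vowel and add -oth; stems whose second-to-last letter is 'k' repeat the first consonant+vowel as a prefix.
So korazkofg → gokorazkofg.

gokorazkofg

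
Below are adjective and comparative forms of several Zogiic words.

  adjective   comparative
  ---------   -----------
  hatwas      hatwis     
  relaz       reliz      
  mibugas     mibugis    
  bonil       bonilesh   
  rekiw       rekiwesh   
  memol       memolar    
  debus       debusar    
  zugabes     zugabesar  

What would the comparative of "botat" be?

botit

bonil and memol both end in -l yet inflect differently (bonilesh, memolar), so the final letter is not what conditions the rule; the last vowel is.
"botat" has last vowel 'a'. The stems whose last vowel is 'a' (hatwas → hatwis, relaz → reliz, mibugas → mibugis) change the last vowel to 'i'.
So botat → botit.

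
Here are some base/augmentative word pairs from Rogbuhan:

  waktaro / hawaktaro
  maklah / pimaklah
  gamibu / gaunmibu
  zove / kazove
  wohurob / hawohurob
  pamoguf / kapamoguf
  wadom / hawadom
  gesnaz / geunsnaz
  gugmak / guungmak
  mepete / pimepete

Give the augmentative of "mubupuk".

pimubupuk

mepete and zove both end in -e yet inflect differently (pimepete, kazove), so the final letter is not what conditions the rule; the first letter is.
"mubupuk" begins with m-. The stems beginning with m- (maklah → pimaklah, mepete → pimepete) add the prefix pi-.
The other patterns: stems beginning with w- add the prefix ha-; stems beginning with g- insert -un- after the first vowel; stems beginning with p- or z- add the prefix ka-.
So mubupuk → pimubupuk.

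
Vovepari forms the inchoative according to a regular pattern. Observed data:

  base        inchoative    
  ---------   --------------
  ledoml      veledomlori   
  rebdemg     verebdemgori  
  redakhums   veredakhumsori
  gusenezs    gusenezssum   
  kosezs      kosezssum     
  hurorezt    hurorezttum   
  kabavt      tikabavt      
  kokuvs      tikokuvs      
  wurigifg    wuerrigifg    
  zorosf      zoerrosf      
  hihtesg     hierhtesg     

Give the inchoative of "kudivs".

redakhums and gusenezs both end in -s yet inflect differently (veredakhumsori, gusenezssum), so the final letter is not what conditions the rule; the second-to-last letter is.
"kudivs" has second-to-last letter 'v'. The stems whose second-to-last letter is 'v' (kabavt → tikabavt, kokuvs → tikokuvs) add the prefix ti-.
So kudivs → tikudivs.

tikudivs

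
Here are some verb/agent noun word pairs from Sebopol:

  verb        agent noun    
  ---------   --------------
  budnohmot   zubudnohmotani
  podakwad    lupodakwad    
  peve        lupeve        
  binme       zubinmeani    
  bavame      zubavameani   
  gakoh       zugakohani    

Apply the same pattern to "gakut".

peve and bavame both end in -e yet inflect differently (lupeve, zubavameani), so the final letter is not what conditions the rule; the first letter is.
"gakut" begins with g-. The one such stem in the data (gakoh → zugakohani) adds zu- … -ani around the stem, so the same rule applies.
The other pattern: stems beginning with p- add the prefix lu-.
So gakut → zugakutani.

zugakutani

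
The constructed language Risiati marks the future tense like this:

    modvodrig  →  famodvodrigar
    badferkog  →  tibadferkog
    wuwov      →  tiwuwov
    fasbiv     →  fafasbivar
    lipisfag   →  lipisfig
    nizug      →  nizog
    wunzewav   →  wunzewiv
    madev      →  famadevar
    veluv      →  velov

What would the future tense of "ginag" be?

ginig

wunzewav and wuwov both end in -v yet inflect differently (wunzewiv, tiwuwov), so the final letter is not what conditions the rule; the last vowel is.
"ginag" has last vowel 'a'. The stems whose last vowel is 'a' (lipisfag → lipisfig, wunzewav → wunzewiv) change the last vowel to 'i'.
The other patterns: stems whose last vowel is 'o' add the prefix ti-; stems whose last vowel is 'u' change the last vowel to 'o'; stems whose last vowel is 'e' or 'i' add fa- … -ar around the stem.
So ginag → ginig.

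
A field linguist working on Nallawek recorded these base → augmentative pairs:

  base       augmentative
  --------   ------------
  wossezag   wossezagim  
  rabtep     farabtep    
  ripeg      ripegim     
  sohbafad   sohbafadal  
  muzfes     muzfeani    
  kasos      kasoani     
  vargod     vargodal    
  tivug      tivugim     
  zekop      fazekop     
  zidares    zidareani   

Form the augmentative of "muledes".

zidares and rabtep both have last vowel 'e' yet inflect differently (zidareani, farabtep), so the last vowel is not what conditions the rule; the final letter is.
"muledes" ends in -s. The stems ending in -s (zidares → zidareani, muzfes → muzfeani, kasos → kasoani) drop the final letter and add -ani.
The other patterns: stems ending in -p add the prefix fa-; stems ending in -g add -im; stems ending in -d add -al.
So muledes → muledeani.

muledeani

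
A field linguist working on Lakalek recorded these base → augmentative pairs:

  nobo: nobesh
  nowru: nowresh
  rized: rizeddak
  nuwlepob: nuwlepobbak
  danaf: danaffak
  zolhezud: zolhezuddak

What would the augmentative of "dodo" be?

nobo and nuwlepob both have last vowel 'o' yet inflect differently (nobesh, nuwlepobbak), so the last vowel is not what conditions the rule; whether the stem ends in a vowel or a consonant is.
"dodo" ends in a vowel. The stems ending in a vowel (nobo → nobesh, nowru → nowresh) drop the final letter and add -esh.
The other pattern: stems ending in a consonant double the final consonant and add -ak.
So dodo → dodesh.

dodesh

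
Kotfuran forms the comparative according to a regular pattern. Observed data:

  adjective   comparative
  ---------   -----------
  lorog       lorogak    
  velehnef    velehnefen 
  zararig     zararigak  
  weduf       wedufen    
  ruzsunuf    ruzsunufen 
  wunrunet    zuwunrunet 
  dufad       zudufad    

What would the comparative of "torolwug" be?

torolwugak

velehnef and wunrunet both have last vowel 'e' yet inflect differently (velehnefen, zuwunrunet), so the last vowel is not what conditions the rule; the final letter is.
"torolwug" ends in -g. The stems ending in -g (lorog → lorogak, zararig → zararigak) add -ak.
The other patterns: stems ending in -f add -en; stems ending in -d or -t add the prefix zu-.
So torolwug → torolwugak.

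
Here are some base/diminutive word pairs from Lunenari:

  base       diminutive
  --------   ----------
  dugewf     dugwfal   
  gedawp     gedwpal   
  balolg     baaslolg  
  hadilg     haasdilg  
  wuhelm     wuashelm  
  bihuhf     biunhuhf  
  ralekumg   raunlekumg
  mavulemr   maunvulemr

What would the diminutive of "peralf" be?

dugewf and bihuhf both end in -f yet inflect differently (dugwfal, biunhuhf), so the final letter is not what conditions the rule; the second-to-last letter is.
"peralf" has second-to-last letter 'l'. The stems whose second-to-last letter is 'l' (balolg → baaslolg, hadilg → haasdilg, wuhelm → wuashelm) insert -as- after the first vowel.
The other patterns: stems whose second-to-last letter is 'w' delete the last vowel and add -al; stems whose second-to-last letter is 'h' or 'm' insert -un- after the first vowel.
So peralf → peasralf.

peasralf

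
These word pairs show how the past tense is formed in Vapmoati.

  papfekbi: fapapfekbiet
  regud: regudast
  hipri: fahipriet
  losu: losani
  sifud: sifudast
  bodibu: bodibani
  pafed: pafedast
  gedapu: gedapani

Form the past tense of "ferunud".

ferunudast

"ferunud" ends in -d. The stems ending in -d (sifud → sifudast, regud → regudast, pafed → pafedast) add -ast.
The other patterns: stems ending in -i add fa- … -et around the stem; stems ending in -u drop the final letter and add -ani.
So ferunud → ferunudast.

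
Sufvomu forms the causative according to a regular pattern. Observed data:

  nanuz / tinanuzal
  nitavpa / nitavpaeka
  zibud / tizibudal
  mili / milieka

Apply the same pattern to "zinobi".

nitavpa and nanuz both begin with n- yet inflect differently (nitavpaeka, tinanuzal), so the first letter is not what conditions the rule; whether the stem ends in a vowel or a consonant is.
"zinobi" ends in a vowel. The stems ending in a vowel (nitavpa → nitavpaeka, mili → milieka) add -eka.
So zinobi → zinobieka.

zinobieka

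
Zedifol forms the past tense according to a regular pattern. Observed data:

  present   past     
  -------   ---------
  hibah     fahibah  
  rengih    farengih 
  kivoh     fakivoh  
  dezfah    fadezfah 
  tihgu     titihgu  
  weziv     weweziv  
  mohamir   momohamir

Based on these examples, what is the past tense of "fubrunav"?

"fubrunav" ends in -v. The one such stem in the data (weziv → weweziv) repeats the first consonant+vowel as a prefix (as do tihgu, mohamir), so the same rule applies.
So fubrunav → fufubrunav.

fufubrunav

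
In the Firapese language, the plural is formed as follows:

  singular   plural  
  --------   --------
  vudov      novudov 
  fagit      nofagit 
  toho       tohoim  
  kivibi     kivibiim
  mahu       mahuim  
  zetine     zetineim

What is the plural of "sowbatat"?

nosowbatat

vudov and toho both have last vowel 'o' yet inflect differently (novudov, tohoim), so the last vowel is not what conditions the rule; whether the stem ends in a vowel or a consonant is.
"sowbatat" ends in a consonant. The stems ending in a consonant (vudov → novudov, fagit → nofagit) add the prefix no-.
The other pattern: stems ending in a vowel add -im.
So sowbatat → nosowbatat.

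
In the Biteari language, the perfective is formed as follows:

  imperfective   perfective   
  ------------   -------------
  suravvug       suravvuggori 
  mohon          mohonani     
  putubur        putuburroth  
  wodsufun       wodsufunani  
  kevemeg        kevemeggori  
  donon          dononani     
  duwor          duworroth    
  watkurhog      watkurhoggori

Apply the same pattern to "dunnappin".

wodsufun and suravvug both have last vowel 'u' yet inflect differently (wodsufunani, suravvuggori), so the last vowel is not what conditions the rule; the final letter is.
"dunnappin" ends in -n. The stems ending in -n (mohon → mohonani, donon → dononani, wodsufun → wodsufunani) add -ani.
The other patterns: stems ending in -g double the final consonant and add -ori; stems ending in -r double the final consonant and add -oth.
So dunnappin → dunnappinani.

dunnappinani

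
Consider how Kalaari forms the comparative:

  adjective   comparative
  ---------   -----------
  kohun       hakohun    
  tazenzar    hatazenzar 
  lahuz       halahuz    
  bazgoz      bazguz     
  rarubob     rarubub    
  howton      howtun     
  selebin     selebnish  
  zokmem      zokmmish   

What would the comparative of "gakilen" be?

gakilnish

lahuz and bazgoz both end in -z yet inflect differently (halahuz, bazguz), so the final letter is not what conditions the rule; the last vowel is.
"gakilen" has last vowel 'e'. The one such stem in the data (zokmem → zokmmish) deletes the last vowel and adds -ish (as does selebin), so the same rule applies.
The other patterns: stems whose last vowel is 'a' or 'u' add the prefix ha-; stems whose last vowel is 'o' change the last vowel to 'u'.
So gakilen → gakilnish.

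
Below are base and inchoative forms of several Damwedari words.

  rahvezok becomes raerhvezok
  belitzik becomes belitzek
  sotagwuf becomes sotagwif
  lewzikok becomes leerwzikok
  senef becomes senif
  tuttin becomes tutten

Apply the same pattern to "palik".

belitzik and rahvezok both end in -k yet inflect differently (belitzek, raerhvezok), so the final letter is not what conditions the rule; the last vowel is.
"palik" has last vowel 'i'. The stems whose last vowel is 'i' (belitzik → belitzek, tuttin → tutten) change the last vowel to 'e'.
So palik → palek.

palek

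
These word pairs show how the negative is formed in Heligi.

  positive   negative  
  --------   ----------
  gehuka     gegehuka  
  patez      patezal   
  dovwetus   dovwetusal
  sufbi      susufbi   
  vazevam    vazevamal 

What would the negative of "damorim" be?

gehuka and vazevam both have last vowel 'a' yet inflect differently (gegehuka, vazevamal), so the last vowel is not what conditions the rule; whether the stem ends in a vowel or a consonant is.
"damorim" ends in a consonant. The stems ending in a consonant (dovwetus → dovwetusal, vazevam → vazevamal, patez → patezal) add -al.
So damorim → damorimal.

damorimal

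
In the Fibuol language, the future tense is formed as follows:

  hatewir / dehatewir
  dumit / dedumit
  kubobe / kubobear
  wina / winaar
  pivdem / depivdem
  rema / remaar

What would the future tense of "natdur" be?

kubobe and pivdem both have last vowel 'e' yet inflect differently (kubobear, depivdem), so the last vowel is not what conditions the rule; whether the stem ends in a vowel or a consonant is.
"natdur" ends in a consonant. The stems ending in a consonant (dumit → dedumit, hatewir → dehatewir, pivdem → depivdem) add the prefix de-.
So natdur → denatdur.

denatdur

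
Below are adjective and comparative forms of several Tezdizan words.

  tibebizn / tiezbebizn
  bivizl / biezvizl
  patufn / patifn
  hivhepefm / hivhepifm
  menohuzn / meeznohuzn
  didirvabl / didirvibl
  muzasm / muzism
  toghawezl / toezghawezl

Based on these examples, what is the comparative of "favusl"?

bivizl and didirvabl both end in -l yet inflect differently (biezvizl, didirvibl), so the final letter is not what conditions the rule; the second-to-last letter is.
"favusl" has second-to-last letter 's'. The one such stem in the data (muzasm → muzism) changes the last vowel to 'i' (as do didirvabl, hivhepefm), so the same rule applies.
The other pattern: stems whose second-to-last letter is 'z' insert -ez- after the first vowel.
So favusl → favisl.

favisl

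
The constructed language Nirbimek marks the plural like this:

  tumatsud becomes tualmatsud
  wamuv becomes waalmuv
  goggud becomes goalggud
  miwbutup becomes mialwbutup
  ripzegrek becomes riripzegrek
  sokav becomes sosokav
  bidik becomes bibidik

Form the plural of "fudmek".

fufudmek

wamuv and sokav both end in -v yet inflect differently (waalmuv, sosokav), so the final letter is not what conditions the rule; the last vowel is.
"fudmek" has last vowel 'e'. The one such stem in the data (ripzegrek → riripzegrek) repeats the first consonant+vowel as a prefix (as do bidik, sokav), so the same rule applies.
So fudmek → fufudmek.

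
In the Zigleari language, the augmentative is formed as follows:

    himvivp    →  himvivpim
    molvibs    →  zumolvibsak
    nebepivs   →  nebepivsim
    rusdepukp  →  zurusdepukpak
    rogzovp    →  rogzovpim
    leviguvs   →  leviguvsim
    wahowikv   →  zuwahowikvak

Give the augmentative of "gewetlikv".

"gewetlikv" has second-to-last letter 'k'. The stems whose second-to-last letter is 'k' (rusdepukp → zurusdepukpak, wahowikv → zuwahowikvak) add zu- … -ak around the stem.
So gewetlikv → zugewetlikvak.

zugewetlikvak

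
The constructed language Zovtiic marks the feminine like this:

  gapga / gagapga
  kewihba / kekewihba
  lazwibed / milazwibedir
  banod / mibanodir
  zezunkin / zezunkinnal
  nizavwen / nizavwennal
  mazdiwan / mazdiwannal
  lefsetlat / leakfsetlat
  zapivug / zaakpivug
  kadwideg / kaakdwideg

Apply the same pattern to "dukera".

"dukera" ends in -a. The stems ending in -a (gapga → gagapga, kewihba → kekewihba) repeat the first consonant+vowel as a prefix.
The other patterns: stems ending in -d add mi- … -ir around the stem; stems ending in -n double the final consonant and add -al; stems ending in -g or -t insert -ak- after the first vowel.
So dukera → dudukera.

dudukera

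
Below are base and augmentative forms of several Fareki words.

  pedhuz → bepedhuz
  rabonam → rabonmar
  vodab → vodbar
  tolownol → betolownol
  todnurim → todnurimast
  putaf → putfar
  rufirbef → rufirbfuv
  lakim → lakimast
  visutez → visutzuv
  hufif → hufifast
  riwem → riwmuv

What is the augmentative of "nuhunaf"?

nuhunfar

hufif and rufirbef both end in -f yet inflect differently (hufifast, rufirbfuv), so the final letter is not what conditions the rule; the last vowel is.
"nuhunaf" has last vowel 'a'. The stems whose last vowel is 'a' (rabonam → rabonmar, putaf → putfar, vodab → vodbar) delete the last vowel and add -ar.
So nuhunaf → nuhunfar.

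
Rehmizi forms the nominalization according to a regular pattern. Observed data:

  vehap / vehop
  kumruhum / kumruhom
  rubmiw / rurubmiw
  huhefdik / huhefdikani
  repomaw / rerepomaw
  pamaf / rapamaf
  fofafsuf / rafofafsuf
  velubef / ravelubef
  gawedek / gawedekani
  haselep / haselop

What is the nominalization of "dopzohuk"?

velubef and gawedek both have last vowel 'e' yet inflect differently (ravelubef, gawedekani), so the last vowel is not what conditions the rule; the final letter is.
"dopzohuk" ends in -k. The stems ending in -k (gawedek → gawedekani, huhefdik → huhefdikani) add -ani.
The other patterns: stems ending in -f add the prefix ra-; stems ending in -w repeat the first consonant+vowel as a prefix; stems ending in -m or -p change the last vowel to 'o'.
So dopzohuk → dopzohukani.

dopzohukani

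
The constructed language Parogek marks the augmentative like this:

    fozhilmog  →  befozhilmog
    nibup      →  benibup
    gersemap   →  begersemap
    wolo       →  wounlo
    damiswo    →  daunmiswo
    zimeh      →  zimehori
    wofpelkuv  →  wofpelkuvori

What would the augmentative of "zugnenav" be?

zugnenavori

fozhilmog and wolo both have last vowel 'o' yet inflect differently (befozhilmog, wounlo), so the last vowel is not what conditions the rule; the final letter is.
"zugnenav" ends in -v. The one such stem in the data (wofpelkuv → wofpelkuvori) adds -ori, so the same rule applies.
The other patterns: stems ending in -g or -p add the prefix be-; stems ending in -o insert -un- after the first vowel.
So zugnenav → zugnenavori.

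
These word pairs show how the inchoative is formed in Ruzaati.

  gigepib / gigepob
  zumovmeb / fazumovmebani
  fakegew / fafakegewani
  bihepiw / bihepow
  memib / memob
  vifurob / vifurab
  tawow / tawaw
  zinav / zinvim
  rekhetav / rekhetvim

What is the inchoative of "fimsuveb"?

tawow and fakegew both end in -w yet inflect differently (tawaw, fafakegewani), so the final letter is not what conditions the rule; the last vowel is.
"fimsuveb" has last vowel 'e'. The stems whose last vowel is 'e' (fakegew → fafakegewani, zumovmeb → fazumovmebani) add fa- … -ani around the stem.
The other patterns: stems whose last vowel is 'o' change the last vowel to 'a'; stems whose last vowel is 'a' delete the last vowel and add -im; stems whose last vowel is 'i' change the last vowel to 'o'.
So fimsuveb → fafimsuvebani.

fafimsuvebani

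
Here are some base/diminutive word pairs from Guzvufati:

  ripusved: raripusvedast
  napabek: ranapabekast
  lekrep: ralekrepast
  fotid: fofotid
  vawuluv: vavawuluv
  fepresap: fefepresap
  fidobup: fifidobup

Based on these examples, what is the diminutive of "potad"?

popotad

ripusved and fotid both end in -d yet inflect differently (raripusvedast, fofotid), so the final letter is not what conditions the rule; the last vowel is.
"potad" has last vowel 'a'. The one such stem in the data (fepresap → fefepresap) repeats the first consonant+vowel as a prefix (as do fotid, vawuluv), so the same rule applies.
The other pattern: stems whose last vowel is 'e' add ra- … -ast around the stem.
So potad → popotad.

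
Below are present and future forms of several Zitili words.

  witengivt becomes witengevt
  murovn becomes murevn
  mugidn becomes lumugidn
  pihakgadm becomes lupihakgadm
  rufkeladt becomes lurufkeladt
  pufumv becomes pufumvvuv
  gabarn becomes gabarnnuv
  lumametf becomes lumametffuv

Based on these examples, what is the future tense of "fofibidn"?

murovn and mugidn both end in -n yet inflect differently (murevn, lumugidn), so the final letter is not what conditions the rule; the second-to-last letter is.
"fofibidn" has second-to-last letter 'd'. The stems whose second-to-last letter is 'd' (mugidn → lumugidn, pihakgadm → lupihakgadm, rufkeladt → lurufkeladt) add the prefix lu-.
The other patterns: stems whose second-to-last letter is 'v' change the last vowel to 'e'; stems whose second-to-last letter is 'm', 'r' or 't' double the final consonant and add -uv.
So fofibidn → lufofibidn.

lufofibidn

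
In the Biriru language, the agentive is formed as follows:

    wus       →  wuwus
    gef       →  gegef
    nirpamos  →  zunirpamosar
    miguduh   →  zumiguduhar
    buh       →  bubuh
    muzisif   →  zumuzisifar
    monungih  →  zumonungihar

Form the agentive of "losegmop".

zulosegmopar

buh and monungih both end in -h yet inflect differently (bubuh, zumonungihar), so the final letter is not what conditions the rule; the number of vowels is.
"losegmop" has 3 vowels. The stems with 3 vowels (monungih → zumonungihar, muzisif → zumuzisifar, miguduh → zumiguduhar) add zu- … -ar around the stem.
So losegmop → zulosegmopar.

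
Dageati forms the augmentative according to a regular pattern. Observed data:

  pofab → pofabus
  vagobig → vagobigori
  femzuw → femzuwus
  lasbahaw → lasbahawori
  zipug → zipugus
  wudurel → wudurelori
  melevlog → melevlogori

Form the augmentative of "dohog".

dohogus

"dohog" has 2 vowels. The stems with 2 vowels (pofab → pofabus, femzuw → femzuwus, zipug → zipugus) add -us.
The other pattern: stems with 3 vowels add -ori.
So dohog → dohogus.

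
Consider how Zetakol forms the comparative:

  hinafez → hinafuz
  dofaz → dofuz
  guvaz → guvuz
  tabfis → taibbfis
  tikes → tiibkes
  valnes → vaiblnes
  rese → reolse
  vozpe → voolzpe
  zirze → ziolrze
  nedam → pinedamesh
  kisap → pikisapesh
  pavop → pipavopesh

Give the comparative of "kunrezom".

pikunrezomesh

hinafez and tikes both have last vowel 'e' yet inflect differently (hinafuz, tiibkes), so the last vowel is not what conditions the rule; the final letter is.
"kunrezom" ends in -m. The one such stem in the data (nedam → pinedamesh) adds pi- … -esh around the stem, so the same rule applies.
So kunrezom → pikunrezomesh.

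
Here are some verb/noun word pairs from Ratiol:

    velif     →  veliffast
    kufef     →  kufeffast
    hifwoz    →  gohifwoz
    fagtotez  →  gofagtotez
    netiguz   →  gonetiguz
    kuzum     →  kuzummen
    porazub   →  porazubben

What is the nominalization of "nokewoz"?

gonokewoz

"nokewoz" ends in -z. The stems ending in -z (hifwoz → gohifwoz, fagtotez → gofagtotez, netiguz → gonetiguz) add the prefix go-.
So nokewoz → gonokewoz.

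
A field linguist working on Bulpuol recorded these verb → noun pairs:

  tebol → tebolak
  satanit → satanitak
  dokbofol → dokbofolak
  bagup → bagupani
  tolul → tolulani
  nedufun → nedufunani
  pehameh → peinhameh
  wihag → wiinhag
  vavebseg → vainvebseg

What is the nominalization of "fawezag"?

fainwezag

"fawezag" has last vowel 'a'. The one such stem in the data (wihag → wiinhag) inserts -in- after the first vowel (as do pehameh, vavebseg), so the same rule applies.
The other patterns: stems whose last vowel is 'i' or 'o' add -ak; stems whose last vowel is 'u' add -ani.
So fawezag → fainwezag.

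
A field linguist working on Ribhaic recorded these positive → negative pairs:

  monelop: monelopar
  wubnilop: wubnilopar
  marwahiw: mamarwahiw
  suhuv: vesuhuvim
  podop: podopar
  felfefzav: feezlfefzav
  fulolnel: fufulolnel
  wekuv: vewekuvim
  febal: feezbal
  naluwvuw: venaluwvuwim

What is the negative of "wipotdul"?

naluwvuw and marwahiw both end in -w yet inflect differently (venaluwvuwim, mamarwahiw), so the final letter is not what conditions the rule; the last vowel is.
"wipotdul" has last vowel 'u'. The stems whose last vowel is 'u' (wekuv → vewekuvim, suhuv → vesuhuvim, naluwvuw → venaluwvuwim) add ve- … -im around the stem.
So wipotdul → vewipotdulim.

vewipotdulim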